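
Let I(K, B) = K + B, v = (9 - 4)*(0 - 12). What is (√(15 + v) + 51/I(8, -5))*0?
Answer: 0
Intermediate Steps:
v = -60 (v = 5*(-12) = -60)
I(K, B) = B + K
(√(15 + v) + 51/I(8, -5))*0 = (√(15 - 60) + 51/(-5 + 8))*0 = (√(-45) + 51/3)*0 = (3*I*√5 + 51*(⅓))*0 = (3*I*√5 + 17)*0 = (17 + 3*I*√5)*0 = 0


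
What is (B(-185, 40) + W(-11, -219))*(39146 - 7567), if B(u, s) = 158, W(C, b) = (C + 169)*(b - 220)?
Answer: -2185393116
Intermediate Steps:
W(C, b) = (-220 + b)*(169 + C) (W(C, b) = (169 + C)*(-220 + b) = (-220 + b)*(169 + C))
(B(-185, 40) + W(-11, -219))*(39146 - 7567) = (158 + (-37180 - 220*(-11) + 169*(-219) - 11*(-219)))*(39146 - 7567) = (158 + (-37180 + 2420 - 37011 + 2409))*31579 = (158 - 69362)*31579 = -69204*31579 = -2185393116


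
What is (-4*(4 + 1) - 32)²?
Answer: 2704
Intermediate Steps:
(-4*(4 + 1) - 32)² = (-4*5 - 32)² = (-20 - 32)² = (-52)² = 2704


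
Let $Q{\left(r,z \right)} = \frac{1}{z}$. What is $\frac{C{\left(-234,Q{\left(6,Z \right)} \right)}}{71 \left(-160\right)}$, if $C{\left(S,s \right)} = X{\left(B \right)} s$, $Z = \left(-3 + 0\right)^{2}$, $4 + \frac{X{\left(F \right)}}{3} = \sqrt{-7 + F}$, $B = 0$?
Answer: $\frac{1}{8520} - \frac{i \sqrt{7}}{34080} \approx 0.00011737 - 7.7634 \cdot 10^{-5} i$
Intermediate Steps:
$X{\left(F \right)} = -12 + 3 \sqrt{-7 + F}$
$Z = 9$ ($Z = \left(-3\right)^{2} = 9$)
$C{\left(S,s \right)} = s \left(-12 + 3 i \sqrt{7}\right)$ ($C{\left(S,s \right)} = \left(-12 + 3 \sqrt{-7 + 0}\right) s = \left(-12 + 3 \sqrt{-7}\right) s = \left(-12 + 3 i \sqrt{7}\right) s = s \left(-12 + 3 i \sqrt{7}\right)$)
$\frac{C{\left(-234,Q{\left(6,Z \right)} \right)}}{71 \left(-160\right)} = \frac{3 \cdot \frac{1}{9} \left(-4 + i \sqrt{7}\right)}{71 \left(-160\right)} = \frac{3 \cdot \frac{1}{9} \left(-4 + i \sqrt{7}\right)}{-11360} = \left(- \frac{4}{3} + \frac{i \sqrt{7}}{3}\right) \left(- \frac{1}{11360}\right) = \frac{1}{8520} - \frac{i \sqrt{7}}{34080}$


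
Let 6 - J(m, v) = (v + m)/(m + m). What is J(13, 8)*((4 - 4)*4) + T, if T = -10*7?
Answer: -70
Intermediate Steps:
J(m, v) = 6 - (m + v)/(2*m) (J(m, v) = 6 - (v + m)/(m + m) = 6 - (m + v)/(2*m))
T = -70
J(13, 8)*((4 - 4)*4) + T = ((1/2)*(-1*8 + 11*13)/13)*((4 - 4)*4) - 70 = ((1/2)*(1/13)*(-8 + 143))*(0*4) - 70 = ((1/2)*(1/13)*135)*0 - 70 = (135/26)*0 - 70 = 0 - 70 = -70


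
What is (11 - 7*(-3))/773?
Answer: 32/773 ≈ 0.041397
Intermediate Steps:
(11 - 7*(-3))/773 = (11 + 21)*(1/773) = 32*(1/773) = 32/773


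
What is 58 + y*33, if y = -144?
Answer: -4694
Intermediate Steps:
58 + y*33 = 58 - 144*33 = 58 - 4752 = -4694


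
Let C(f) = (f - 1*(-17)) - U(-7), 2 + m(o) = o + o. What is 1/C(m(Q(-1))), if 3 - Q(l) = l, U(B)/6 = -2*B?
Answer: -1/61 ≈ -0.016393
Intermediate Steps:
U(B) = -12*B (U(B) = 6*(-2*B) = -12*B)
Q(l) = 3 - l
m(o) = -2 + 2*o (m(o) = -2 + (o + o) = -2 + 2*o)
C(f) = -67 + f (C(f) = (f - 1*(-17)) - (-12)*(-7) = (f + 17) - 1*84 = (17 + f) - 84 = -67 + f)
1/C(m(Q(-1))) = 1/(-67 + (-2 + 2*(3 - 1*(-1)))) = 1/(-67 + (-2 + 2*(3 + 1))) = 1/(-67 + (-2 + 2*4)) = 1/(-67 + (-2 + 8)) = 1/(-67 + 6) = 1/(-61) = -1/61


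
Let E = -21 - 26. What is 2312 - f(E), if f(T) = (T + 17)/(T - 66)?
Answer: 261226/113 ≈ 2311.7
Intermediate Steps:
E = -47
f(T) = (17 + T)/(-66 + T)
2312 - f(E) = 2312 - (17 - 47)/(-66 - 47) = 2312 - (-30)/(-113) = 2312 - (-1)*(-30)/113 = 2312 - 1*30/113 = 2312 - 30/113 = 261226/113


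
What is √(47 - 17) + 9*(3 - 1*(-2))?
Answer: 45 + √30 ≈ 50.477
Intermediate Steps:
√(47 - 17) + 9*(3 - 1*(-2)) = √30 + 9*(3 + 2) = √30 + 9*5 = √30 + 45 = 45 + √30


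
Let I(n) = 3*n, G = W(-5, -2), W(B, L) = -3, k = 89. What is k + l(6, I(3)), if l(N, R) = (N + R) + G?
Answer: 101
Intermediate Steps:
G = -3
l(N, R) = -3 + N + R (l(N, R) = (N + R) - 3 = -3 + N + R)
k + l(6, I(3)) = 89 + (-3 + 6 + 3*3) = 89 + (-3 + 6 + 9) = 89 + 12 = 101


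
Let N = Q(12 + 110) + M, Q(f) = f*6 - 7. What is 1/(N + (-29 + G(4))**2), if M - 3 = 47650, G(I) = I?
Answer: 1/49003 ≈ 2.0407e-5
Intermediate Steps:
M = 47653 (M = 3 + 47650 = 47653)
Q(f) = -7 + 6*f (Q(f) = 6*f - 7 = -7 + 6*f)
N = 48378 (N = (-7 + 6*(12 + 110)) + 47653 = (-7 + 6*122) + 47653 = (-7 + 732) + 47653 = 725 + 47653 = 48378)
1/(N + (-29 + G(4))**2) = 1/(48378 + (-29 + 4)**2) = 1/(48378 + (-25)**2) = 1/(48378 + 625) = 1/49003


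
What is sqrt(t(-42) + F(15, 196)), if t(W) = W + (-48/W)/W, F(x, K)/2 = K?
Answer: sqrt(154338)/21 ≈ 18.708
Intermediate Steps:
F(x, K) = 2*K
t(W) = W - 48/W**2
sqrt(t(-42) + F(15, 196)) = sqrt((-42 - 48/(-42)**2) + 2*196) = sqrt((-42 - 48*1/1764) + 392) = sqrt((-42 - 4/147) + 392) = sqrt(-6178/147 + 392) = sqrt(51446/147) = sqrt(154338)/21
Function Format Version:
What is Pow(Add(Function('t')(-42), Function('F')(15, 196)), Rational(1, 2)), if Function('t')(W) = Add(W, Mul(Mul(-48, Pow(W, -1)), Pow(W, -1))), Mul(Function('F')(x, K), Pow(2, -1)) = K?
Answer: Mul(Rational(1, 21), Pow(154338, Rational(1, 2))) ≈ 18.708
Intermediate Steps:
Function('F')(x, K) = Mul(2, K)
Function('t')(W) = Add(W, Mul(-48, Pow(W, -2)))
Pow(Add(Function('t')(-42), Function('F')(15, 196)), Rational(1, 2)) = Pow(Add(Add(-42, Mul(-48, Pow(-42, -2))), Mul(2, 196)), Rational(1, 2)) = Pow(Add(Add(-42, Mul(-48, Rational(1, 1764))), 392), Rational(1, 2)) = Pow(Add(Add(-42, Rational(-4, 147)), 392), Rational(1, 2)) = Pow(Add(Rational(-6178, 147), 392), Rational(1, 2)) = Pow(Rational(51446, 147), Rational(1, 2)) = Mul(Rational(1, 21), Pow(154338, Rational(1, 2)))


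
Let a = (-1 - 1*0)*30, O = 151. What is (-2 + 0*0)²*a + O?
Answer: 31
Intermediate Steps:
a = -30 (a = (-1 + 0)*30 = -1*30 = -30)
(-2 + 0*0)²*a + O = (-2 + 0*0)²*(-30) + 151 = (-2 + 0)²*(-30) + 151 = (-2)²*(-30) + 151 = 4*(-30) + 151 = -120 + 151 = 31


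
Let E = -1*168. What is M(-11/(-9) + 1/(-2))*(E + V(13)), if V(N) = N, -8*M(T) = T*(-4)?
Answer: -2015/36 ≈ -55.972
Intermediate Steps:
E = -168
M(T) = T/2 (M(T) = -T*(-4)/8 = -(-1)*T/2 = T/2)
M(-11/(-9) + 1/(-2))*(E + V(13)) = ((-11/(-9) + 1/(-2))/2)*(-168 + 13) = ((-11*(-⅑) + 1*(-½))/2)*(-155) = ((11/9 - ½)/2)*(-155) = ((½)*(13/18))*(-155) = (13/36)*(-155) = -2015/36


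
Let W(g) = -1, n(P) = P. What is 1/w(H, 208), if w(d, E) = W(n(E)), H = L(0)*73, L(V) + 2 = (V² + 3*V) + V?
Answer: -1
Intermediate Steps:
L(V) = -2 + V² + 4*V (L(V) = -2 + ((V² + 3*V) + V) = -2 + (V² + 4*V) = -2 + V² + 4*V)
H = -146 (H = (-2 + 0² + 4*0)*73 = (-2 + 0 + 0)*73 = -2*73 = -146)
w(d, E) = -1
1/w(H, 208) = 1/(-1) = -1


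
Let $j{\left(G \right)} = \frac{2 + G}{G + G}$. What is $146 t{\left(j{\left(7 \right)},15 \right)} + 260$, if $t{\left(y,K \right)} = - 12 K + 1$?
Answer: $-25874$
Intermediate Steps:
$j{\left(G \right)} = \frac{2 + G}{2 G}$
$t{\left(y,K \right)} = 1 - 12 K$
$146 t{\left(j{\left(7 \right)},15 \right)} + 260 = 146 \left(1 - 180\right) + 260 = 146 \left(-179\right) + 260 = -26134 + 260 = -25874$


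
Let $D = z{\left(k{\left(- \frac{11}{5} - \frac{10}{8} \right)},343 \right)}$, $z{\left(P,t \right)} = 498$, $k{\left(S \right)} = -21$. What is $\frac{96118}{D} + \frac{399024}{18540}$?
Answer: $\frac{27510301}{128235} \approx 214.53$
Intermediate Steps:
$D = 498$
$\frac{96118}{D} + \frac{399024}{18540} = \frac{96118}{498} + \frac{399024}{18540} = 96118 \cdot \frac{1}{498} + 399024 \cdot \frac{1}{18540} = \frac{48059}{249} + \frac{11084}{515} = \frac{27510301}{128235}$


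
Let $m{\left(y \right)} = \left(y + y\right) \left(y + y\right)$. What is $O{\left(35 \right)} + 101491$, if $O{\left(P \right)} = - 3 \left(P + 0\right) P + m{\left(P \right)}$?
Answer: $102716$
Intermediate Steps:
$m{\left(y \right)} = 4 y^{2}$ ($m{\left(y \right)} = 2 y 2 y = 4 y^{2}$)
$O{\left(P \right)} = P^{2}$ ($O{\left(P \right)} = - 3 \left(P + 0\right) P + 4 P^{2} = - 3 P P + 4 P^{2} = - 3 P^{2} + 4 P^{2} = P^{2}$)
$O{\left(35 \right)} + 101491 = 35^{2} + 101491 = 1225 + 101491 = 102716$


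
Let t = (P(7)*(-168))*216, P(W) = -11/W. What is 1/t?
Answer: 1/57024 ≈ 1.7536e-5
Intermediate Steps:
t = 57024 (t = (-11/7*(-168))*216 = (-11*1/7*(-168))*216 = -11/7*(-168)*216 = 264*216 = 57024)
1/t = 1/57024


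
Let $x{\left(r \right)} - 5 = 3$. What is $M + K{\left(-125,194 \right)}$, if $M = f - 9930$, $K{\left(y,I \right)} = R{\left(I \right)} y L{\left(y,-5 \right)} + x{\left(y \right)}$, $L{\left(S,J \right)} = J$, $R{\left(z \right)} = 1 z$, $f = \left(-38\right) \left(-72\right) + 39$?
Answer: $114103$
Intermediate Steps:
$x{\left(r \right)} = 8$ ($x{\left(r \right)} = 5 + 3 = 8$)
$f = 2775$ ($f = 2736 + 39 = 2775$)
$R{\left(z \right)} = z$
$K{\left(y,I \right)} = 8 - 5 I y$ ($K{\left(y,I \right)} = I y \left(-5\right) + 8 = - 5 I y + 8 = 8 - 5 I y$)
$M = -7155$ ($M = 2775 - 9930 = -7155$)
$M + K{\left(-125,194 \right)} = -7155 - \left(-8 + 970 \left(-125\right)\right) = -7155 + \left(8 + 121250\right) = -7155 + 121258 = 114103$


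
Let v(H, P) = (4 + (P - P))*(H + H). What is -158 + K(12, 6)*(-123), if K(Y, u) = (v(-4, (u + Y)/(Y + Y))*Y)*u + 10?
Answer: 282004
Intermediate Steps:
v(H, P) = 8*H (v(H, P) = (4 + 0)*(2*H) = 4*(2*H) = 8*H)
K(Y, u) = 10 - 32*Y*u (K(Y, u) = ((8*(-4))*Y)*u + 10 = (-32*Y)*u + 10 = -32*Y*u + 10 = 10 - 32*Y*u)
-158 + K(12, 6)*(-123) = -158 + (10 - 32*12*6)*(-123) = -158 + (10 - 2304)*(-123) = -158 - 2294*(-123) = -158 + 282162 = 282004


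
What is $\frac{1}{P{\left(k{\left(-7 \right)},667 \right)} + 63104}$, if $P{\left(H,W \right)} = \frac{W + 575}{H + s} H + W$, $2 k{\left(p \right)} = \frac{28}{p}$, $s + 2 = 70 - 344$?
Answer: $\frac{139}{8865411} \approx 1.5679 \cdot 10^{-5}$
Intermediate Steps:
$s = -276$ ($s = -2 + \left(70 - 344\right) = -2 - 274 = -276$)
$k{\left(p \right)} = \frac{14}{p}$ ($k{\left(p \right)} = \frac{28 \frac{1}{p}}{2} = \frac{14}{p}$)
$P{\left(H,W \right)} = W + \frac{H \left(575 + W\right)}{-276 + H}$ ($P{\left(H,W \right)} = \frac{W + 575}{H - 276} H + W = \frac{575 + W}{-276 + H} H + W = \frac{H \left(575 + W\right)}{-276 + H} + W = W + \frac{H \left(575 + W\right)}{-276 + H}$)
$\frac{1}{P{\left(k{\left(-7 \right)},667 \right)} + 63104} = \frac{1}{\frac{\left(-276\right) 667 + 575 \frac{14}{-7} + 2 \frac{14}{-7} \cdot 667}{-276 + \frac{14}{-7}} + 63104} = \frac{1}{\frac{-184092 + 575 \cdot 14 \left(- \frac{1}{7}\right) + 2 \cdot 14 \left(- \frac{1}{7}\right) 667}{-276 + 14 \left(- \frac{1}{7}\right)} + 63104} = \frac{1}{\frac{-184092 + 575 \left(-2\right) + 2 \left(-2\right) 667}{-276 - 2} + 63104} = \frac{1}{\frac{-184092 - 1150 - 2668}{-278} + 63104} = \frac{1}{\left(- \frac{1}{278}\right) \left(-187910\right) + 63104} = \frac{1}{\frac{93955}{139} + 63104} = \frac{1}{\frac{8865411}{139}} = \frac{139}{8865411}$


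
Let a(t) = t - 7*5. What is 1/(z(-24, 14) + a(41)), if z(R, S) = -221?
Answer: -1/215 ≈ -0.0046512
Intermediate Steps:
a(t) = -35 + t (a(t) = t - 35 = -35 + t)
1/(z(-24, 14) + a(41)) = 1/(-221 + (-35 + 41)) = 1/(-221 + 6) = 1/(-215) = -1/215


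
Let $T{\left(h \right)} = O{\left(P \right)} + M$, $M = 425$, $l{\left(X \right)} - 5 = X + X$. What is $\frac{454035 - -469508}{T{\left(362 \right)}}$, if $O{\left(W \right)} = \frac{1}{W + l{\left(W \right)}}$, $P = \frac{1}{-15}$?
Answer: $\frac{22165032}{10205} \approx 2172.0$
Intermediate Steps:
$l{\left(X \right)} = 5 + 2 X$ ($l{\left(X \right)} = 5 + \left(X + X\right) = 5 + 2 X$)
$P = - \frac{1}{15} \approx -0.066667$
$O{\left(W \right)} = \frac{1}{5 + 3 W}$ ($O{\left(W \right)} = \frac{1}{W + \left(5 + 2 W\right)} = \frac{1}{5 + 3 W}$)
$T{\left(h \right)} = \frac{10205}{24}$ ($T{\left(h \right)} = \frac{1}{5 + 3 \left(- \frac{1}{15}\right)} + 425 = \frac{1}{5 - \frac{1}{5}} + 425 = \frac{1}{\frac{24}{5}} + 425 = \frac{5}{24} + 425 = \frac{10205}{24}$)
$\frac{454035 - -469508}{T{\left(362 \right)}} = \frac{454035 - -469508}{\frac{10205}{24}} = \left(454035 + 469508\right) \frac{24}{10205} = 923543 \cdot \frac{24}{10205} = \frac{22165032}{10205}$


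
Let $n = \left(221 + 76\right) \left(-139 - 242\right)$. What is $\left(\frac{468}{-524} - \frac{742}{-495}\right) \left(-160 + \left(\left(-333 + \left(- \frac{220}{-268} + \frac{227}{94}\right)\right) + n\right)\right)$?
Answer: $- \frac{28119565000127}{408393810} \approx -68854.0$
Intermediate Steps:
$n = -113157$ ($n = 297 \left(-381\right) = -113157$)
$\left(\frac{468}{-524} - \frac{742}{-495}\right) \left(-160 + \left(\left(-333 + \left(- \frac{220}{-268} + \frac{227}{94}\right)\right) + n\right)\right) = \left(\frac{468}{-524} - \frac{742}{-495}\right) \left(-160 + \left(\left(-333 + \left(- \frac{220}{-268} + \frac{227}{94}\right)\right) - 113157\right)\right) = \left(468 \left(- \frac{1}{524}\right) - - \frac{742}{495}\right) \left(-160 + \left(\left(-333 + \left(\left(-220\right) \left(- \frac{1}{268}\right) + 227 \cdot \frac{1}{94}\right)\right) - 113157\right)\right) = \left(- \frac{117}{131} + \frac{742}{495}\right) \left(-160 + \left(\left(-333 + \left(\frac{55}{67} + \frac{227}{94}\right)\right) - 113157\right)\right) = \frac{39287 \left(-160 + \left(\left(-333 + \frac{20379}{6298}\right) - 113157\right)\right)}{64845} = \frac{39287 \left(-160 - \frac{714739641}{6298}\right)}{64845} = \frac{39287}{64845} \left(- \frac{715747321}{6298}\right) = - \frac{28119565000127}{408393810}$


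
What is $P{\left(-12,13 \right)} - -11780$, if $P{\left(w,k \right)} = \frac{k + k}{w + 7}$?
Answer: $\frac{58874}{5} \approx 11775.0$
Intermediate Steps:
$P{\left(w,k \right)} = \frac{2 k}{7 + w}$
$P{\left(-12,13 \right)} - -11780 = 2 \cdot 13 \frac{1}{7 - 12} - -11780 = 2 \cdot 13 \frac{1}{-5} + 11780 = 2 \cdot 13 \left(- \frac{1}{5}\right) + 11780 = - \frac{26}{5} + 11780 = \frac{58874}{5}$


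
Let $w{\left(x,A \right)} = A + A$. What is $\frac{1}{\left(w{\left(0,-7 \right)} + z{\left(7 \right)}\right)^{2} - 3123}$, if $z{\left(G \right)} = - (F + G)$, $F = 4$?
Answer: $- \frac{1}{2498} \approx -0.00040032$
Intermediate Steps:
$w{\left(x,A \right)} = 2 A$
$z{\left(G \right)} = -4 - G$ ($z{\left(G \right)} = - (4 + G) = -4 - G$)
$\frac{1}{\left(w{\left(0,-7 \right)} + z{\left(7 \right)}\right)^{2} - 3123} = \frac{1}{\left(2 \left(-7\right) - 11\right)^{2} - 3123} = \frac{1}{\left(-14 - 11\right)^{2} - 3123} = \frac{1}{\left(-25\right)^{2} - 3123} = \frac{1}{625 - 3123} = \frac{1}{-2498} = - \frac{1}{2498}$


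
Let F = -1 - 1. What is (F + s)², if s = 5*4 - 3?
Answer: 225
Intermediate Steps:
s = 17 (s = 20 - 3 = 17)
F = -2
(F + s)² = (-2 + 17)² = 15² = 225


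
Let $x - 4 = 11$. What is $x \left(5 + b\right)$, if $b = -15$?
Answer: $-150$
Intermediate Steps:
$x = 15$ ($x = 4 + 11 = 15$)
$x \left(5 + b\right) = 15 \left(5 - 15\right) = 15 \left(-10\right) = -150$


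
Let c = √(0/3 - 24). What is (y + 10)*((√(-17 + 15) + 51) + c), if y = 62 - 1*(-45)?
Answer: 5967 + 117*I*√2 + 234*I*√6 ≈ 5967.0 + 738.64*I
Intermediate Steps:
y = 107 (y = 62 + 45 = 107)
c = 2*I*√6 (c = √(0*(⅓) - 24) = √(0 - 24) = √(-24) = 2*I*√6 ≈ 4.899*I)
(y + 10)*((√(-17 + 15) + 51) + c) = (107 + 10)*((√(-17 + 15) + 51) + 2*I*√6) = 117*((√(-2) + 51) + 2*I*√6) = 117*((I*√2 + 51) + 2*I*√6) = 117*((51 + I*√2) + 2*I*√6) = 117*(51 + I*√2 + 2*I*√6) = 5967 + 117*I*√2 + 234*I*√6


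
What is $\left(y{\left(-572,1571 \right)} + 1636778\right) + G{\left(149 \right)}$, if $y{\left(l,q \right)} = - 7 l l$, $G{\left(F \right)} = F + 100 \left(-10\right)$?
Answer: $-654361$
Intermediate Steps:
$G{\left(F \right)} = -1000 + F$ ($G{\left(F \right)} = F - 1000 = -1000 + F$)
$y{\left(l,q \right)} = - 7 l^{2}$
$\left(y{\left(-572,1571 \right)} + 1636778\right) + G{\left(149 \right)} = \left(- 7 \left(-572\right)^{2} + 1636778\right) + \left(-1000 + 149\right) = \left(\left(-7\right) 327184 + 1636778\right) - 851 = \left(-2290288 + 1636778\right) - 851 = -653510 - 851 = -654361$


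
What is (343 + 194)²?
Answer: 288369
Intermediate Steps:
(343 + 194)² = 537² = 288369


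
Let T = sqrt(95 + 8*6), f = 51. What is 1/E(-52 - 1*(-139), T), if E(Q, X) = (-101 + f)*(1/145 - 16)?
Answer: 29/23190 ≈ 0.0012505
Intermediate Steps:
T = sqrt(143) (T = sqrt(95 + 48) = sqrt(143) ≈ 11.958)
E(Q, X) = 23190/29 (E(Q, X) = (-101 + 51)*(1/145 - 16) = -50*(1/145 - 16) = -50*(-2319/145) = 23190/29)
1/E(-52 - 1*(-139), T) = 1/(23190/29) = 29/23190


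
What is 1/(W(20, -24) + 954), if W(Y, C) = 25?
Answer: 1/979 ≈ 0.0010215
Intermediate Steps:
1/(W(20, -24) + 954) = 1/(25 + 954) = 1/979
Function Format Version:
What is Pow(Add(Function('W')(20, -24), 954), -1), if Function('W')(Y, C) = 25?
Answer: Rational(1, 979) ≈ 0.0010215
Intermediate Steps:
Pow(Add(Function('W')(20, -24), 954), -1) = Pow(Add(25, 954), -1) = Pow(979, -1) = Rational(1, 979)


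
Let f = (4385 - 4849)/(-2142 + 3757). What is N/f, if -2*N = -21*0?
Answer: 0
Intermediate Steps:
f = -464/1615 ≈ -0.28731
N = 0 (N = -(-21)*0/2 = -1/2*0 = 0)
N/f = 0/(-464/1615) = 0*(-1615/464) = 0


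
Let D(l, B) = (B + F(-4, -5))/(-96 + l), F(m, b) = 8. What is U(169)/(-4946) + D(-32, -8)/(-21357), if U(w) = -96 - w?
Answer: 265/4946 ≈ 0.053579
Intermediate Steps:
D(l, B) = (8 + B)/(-96 + l) (D(l, B) = (B + 8)/(-96 + l) = (8 + B)/(-96 + l))
U(169)/(-4946) + D(-32, -8)/(-21357) = (-96 - 1*169)/(-4946) + ((8 - 8)/(-96 - 32))/(-21357) = (-96 - 169)*(-1/4946) + (0/(-128))*(-1/21357) = -265*(-1/4946) - 1/128*0*(-1/21357) = 265/4946 + 0*(-1/21357) = 265/4946 + 0 = 265/4946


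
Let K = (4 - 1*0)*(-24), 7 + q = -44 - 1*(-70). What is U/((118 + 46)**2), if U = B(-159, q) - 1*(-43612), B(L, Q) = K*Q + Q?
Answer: 41807/26896 ≈ 1.5544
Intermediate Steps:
q = 19 (q = -7 + (-44 - 1*(-70)) = -7 + (-44 + 70) = -7 + 26 = 19)
K = -96 (K = (4 + 0)*(-24) = 4*(-24) = -96)
B(L, Q) = -95*Q (B(L, Q) = -96*Q + Q = -95*Q)
U = 41807 (U = -95*19 - 1*(-43612) = -1805 + 43612 = 41807)
U/((118 + 46)**2) = 41807/((118 + 46)**2) = 41807/(164**2) = 41807/26896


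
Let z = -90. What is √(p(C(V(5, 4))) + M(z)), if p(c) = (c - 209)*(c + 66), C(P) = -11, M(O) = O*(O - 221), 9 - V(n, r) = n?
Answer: √15890 ≈ 126.06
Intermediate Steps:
V(n, r) = 9 - n
M(O) = O*(-221 + O)
p(c) = (-209 + c)*(66 + c)
√(p(C(V(5, 4))) + M(z)) = √((-13794 + (-11)² - 143*(-11)) - 90*(-221 - 90)) = √((-13794 + 121 + 1573) - 90*(-311)) = √(-12100 + 27990) = √15890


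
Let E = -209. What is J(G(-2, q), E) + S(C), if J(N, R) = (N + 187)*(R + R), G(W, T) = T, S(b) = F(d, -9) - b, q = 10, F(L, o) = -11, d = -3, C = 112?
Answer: -82469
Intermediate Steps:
S(b) = -11 - b
J(N, R) = 2*R*(187 + N) (J(N, R) = (187 + N)*(2*R) = 2*R*(187 + N))
J(G(-2, q), E) + S(C) = 2*(-209)*(187 + 10) + (-11 - 1*112) = 2*(-209)*197 + (-11 - 112) = -82346 - 123 = -82469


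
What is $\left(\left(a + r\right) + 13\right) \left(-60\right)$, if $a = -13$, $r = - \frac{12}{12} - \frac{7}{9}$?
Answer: $\frac{320}{3} \approx 106.67$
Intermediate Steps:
$r = - \frac{16}{9}$ ($r = \left(-12\right) \frac{1}{12} - \frac{7}{9} = -1 - \frac{7}{9} = - \frac{16}{9} \approx -1.7778$)
$\left(\left(a + r\right) + 13\right) \left(-60\right) = \left(\left(-13 - \frac{16}{9}\right) + 13\right) \left(-60\right) = \left(- \frac{133}{9} + 13\right) \left(-60\right) = \left(- \frac{16}{9}\right) \left(-60\right) = \frac{320}{3}$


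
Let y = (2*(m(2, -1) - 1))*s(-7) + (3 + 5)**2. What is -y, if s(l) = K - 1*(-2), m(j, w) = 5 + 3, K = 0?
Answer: -92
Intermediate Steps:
m(j, w) = 8
s(l) = 2 (s(l) = 0 - 1*(-2) = 0 + 2 = 2)
y = 92 (y = (2*(8 - 1))*2 + (3 + 5)**2 = (2*7)*2 + 8**2 = 14*2 + 64 = 28 + 64 = 92)
-y = -1*92 = -92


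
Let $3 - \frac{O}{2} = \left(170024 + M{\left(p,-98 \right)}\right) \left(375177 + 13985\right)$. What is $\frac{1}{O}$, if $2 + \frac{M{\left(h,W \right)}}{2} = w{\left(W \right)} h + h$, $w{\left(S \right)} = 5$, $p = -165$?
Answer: $- \frac{1}{130789564954} \approx -7.6459 \cdot 10^{-12}$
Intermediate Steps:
$M{\left(h,W \right)} = -4 + 12 h$ ($M{\left(h,W \right)} = -4 + 2 \left(5 h + h\right) = -4 + 2 \cdot 6 h = -4 + 12 h$)
$O = -130789564954$ ($O = 6 - 2 \left(170024 + \left(-4 + 12 \left(-165\right)\right)\right) \left(375177 + 13985\right) = 6 - 2 \left(170024 - 1984\right) 389162 = 6 - 2 \cdot 168040 \cdot 389162 = 6 - 130789564960 = -130789564954$)
$\frac{1}{O} = \frac{1}{-130789564954} = - \frac{1}{130789564954}$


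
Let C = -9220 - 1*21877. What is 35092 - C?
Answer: 66189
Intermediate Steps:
C = -31097 (C = -9220 - 21877 = -31097)
35092 - C = 35092 - 1*(-31097) = 35092 + 31097 = 66189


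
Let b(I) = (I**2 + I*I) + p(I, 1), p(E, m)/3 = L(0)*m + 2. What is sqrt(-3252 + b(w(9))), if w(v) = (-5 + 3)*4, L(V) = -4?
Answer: I*sqrt(3130) ≈ 55.946*I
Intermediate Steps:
p(E, m) = 6 - 12*m (p(E, m) = 3*(-4*m + 2) = 3*(2 - 4*m) = 6 - 12*m)
w(v) = -8 (w(v) = -2*4 = -8)
b(I) = -6 + 2*I**2 (b(I) = (I**2 + I*I) + (6 - 12*1) = (I**2 + I**2) + (6 - 12) = 2*I**2 - 6 = -6 + 2*I**2)
sqrt(-3252 + b(w(9))) = sqrt(-3252 + (-6 + 2*(-8)**2)) = sqrt(-3252 + (-6 + 2*64)) = sqrt(-3252 + (-6 + 128)) = sqrt(-3252 + 122) = sqrt(-3130) = I*sqrt(3130)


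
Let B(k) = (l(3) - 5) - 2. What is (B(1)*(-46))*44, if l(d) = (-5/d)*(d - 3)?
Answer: 14168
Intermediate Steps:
l(d) = -5*(-3 + d)/d (l(d) = (-5/d)*(-3 + d) = -5*(-3 + d)/d)
B(k) = -7 (B(k) = ((-5 + 15/3) - 5) - 2 = ((-5 + 15*(⅓)) - 5) - 2 = ((-5 + 5) - 5) - 2 = (0 - 5) - 2 = -5 - 2 = -7)
(B(1)*(-46))*44 = -7*(-46)*44 = 322*44 = 14168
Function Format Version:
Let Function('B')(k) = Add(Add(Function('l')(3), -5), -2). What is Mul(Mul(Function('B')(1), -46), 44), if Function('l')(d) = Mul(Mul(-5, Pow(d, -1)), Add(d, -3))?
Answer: 14168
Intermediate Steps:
Function('l')(d) = Mul(-5, Pow(d, -1), Add(-3, d)) (Function('l')(d) = Mul(Mul(-5, Pow(d, -1)), Add(-3, d)) = Mul(-5, Pow(d, -1), Add(-3, d)))
Function('B')(k) = -7 (Function('B')(k) = Add(Add(Add(-5, Mul(15, Pow(3, -1))), -5), -2) = Add(Add(Add(-5, Mul(15, Rational(1, 3))), -5), -2) = Add(Add(Add(-5, 5), -5), -2) = Add(Add(0, -5), -2) = Add(-5, -2) = -7)
Mul(Mul(Function('B')(1), -46), 44) = Mul(Mul(-7, -46), 44) = Mul(322, 44) = 14168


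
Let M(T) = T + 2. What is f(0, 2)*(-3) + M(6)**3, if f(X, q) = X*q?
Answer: 512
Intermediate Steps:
M(T) = 2 + T
f(0, 2)*(-3) + M(6)**3 = (0*2)*(-3) + (2 + 6)**3 = 0*(-3) + 8**3 = 0 + 512 = 512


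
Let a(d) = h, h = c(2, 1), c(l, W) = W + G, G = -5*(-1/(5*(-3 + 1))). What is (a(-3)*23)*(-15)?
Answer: -345/2 ≈ -172.50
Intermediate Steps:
G = -½ (G = -5/((-2*(-5))) = -5/10 = -5*⅒ = -½ ≈ -0.50000)
c(l, W) = -½ + W (c(l, W) = W - ½ = -½ + W)
h = ½ (h = -½ + 1 = ½ ≈ 0.50000)
a(d) = ½
(a(-3)*23)*(-15) = ((½)*23)*(-15) = (23/2)*(-15) = -345/2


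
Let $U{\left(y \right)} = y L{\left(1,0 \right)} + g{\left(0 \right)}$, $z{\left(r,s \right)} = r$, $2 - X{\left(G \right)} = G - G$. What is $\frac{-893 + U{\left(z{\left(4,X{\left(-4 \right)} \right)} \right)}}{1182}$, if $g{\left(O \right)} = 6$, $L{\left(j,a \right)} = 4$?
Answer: $- \frac{871}{1182} \approx -0.73689$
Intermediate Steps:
$X{\left(G \right)} = 2$ ($X{\left(G \right)} = 2 - \left(G - G\right) = 2 - 0 = 2 + 0 = 2$)
$U{\left(y \right)} = 6 + 4 y$ ($U{\left(y \right)} = y 4 + 6 = 4 y + 6 = 6 + 4 y$)
$\frac{-893 + U{\left(z{\left(4,X{\left(-4 \right)} \right)} \right)}}{1182} = \frac{-893 + \left(6 + 4 \cdot 4\right)}{1182} = \frac{-893 + \left(6 + 16\right)}{1182} = \frac{-893 + 22}{1182} = \frac{1}{1182} \left(-871\right) = - \frac{871}{1182}$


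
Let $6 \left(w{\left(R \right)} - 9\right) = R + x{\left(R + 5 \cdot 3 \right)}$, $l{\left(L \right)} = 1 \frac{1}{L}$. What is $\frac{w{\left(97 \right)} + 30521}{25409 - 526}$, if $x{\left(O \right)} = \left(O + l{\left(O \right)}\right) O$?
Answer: $\frac{32637}{24883} \approx 1.3116$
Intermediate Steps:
$l{\left(L \right)} = \frac{1}{L}$
$x{\left(O \right)} = O \left(O + \frac{1}{O}\right)$ ($x{\left(O \right)} = \left(O + \frac{1}{O}\right) O = O \left(O + \frac{1}{O}\right)$)
$w{\left(R \right)} = \frac{55}{6} + \frac{R}{6} + \frac{\left(15 + R\right)^{2}}{6}$ ($w{\left(R \right)} = 9 + \frac{R + \left(1 + \left(R + 5 \cdot 3\right)^{2}\right)}{6} = 9 + \frac{R + \left(1 + \left(R + 15\right)^{2}\right)}{6} = 9 + \frac{R + \left(1 + \left(15 + R\right)^{2}\right)}{6} = 9 + \frac{1 + R + \left(15 + R\right)^{2}}{6} = 9 + \left(\frac{1}{6} + \frac{R}{6} + \frac{\left(15 + R\right)^{2}}{6}\right) = \frac{55}{6} + \frac{R}{6} + \frac{\left(15 + R\right)^{2}}{6}$)
$\frac{w{\left(97 \right)} + 30521}{25409 - 526} = \frac{\left(\frac{55}{6} + \frac{1}{6} \cdot 97 + \frac{\left(15 + 97\right)^{2}}{6}\right) + 30521}{25409 - 526} = \frac{\left(\frac{55}{6} + \frac{97}{6} + \frac{112^{2}}{6}\right) + 30521}{24883} = \left(\left(\frac{55}{6} + \frac{97}{6} + \frac{1}{6} \cdot 12544\right) + 30521\right) \frac{1}{24883} = \left(\left(\frac{55}{6} + \frac{97}{6} + \frac{6272}{3}\right) + 30521\right) \frac{1}{24883} = \left(2116 + 30521\right) \frac{1}{24883} = 32637 \cdot \frac{1}{24883} = \frac{32637}{24883}$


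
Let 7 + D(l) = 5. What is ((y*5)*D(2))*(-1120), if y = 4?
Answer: 44800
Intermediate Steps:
D(l) = -2 (D(l) = -7 + 5 = -2)
((y*5)*D(2))*(-1120) = ((4*5)*(-2))*(-1120) = (20*(-2))*(-1120) = -40*(-1120) = 44800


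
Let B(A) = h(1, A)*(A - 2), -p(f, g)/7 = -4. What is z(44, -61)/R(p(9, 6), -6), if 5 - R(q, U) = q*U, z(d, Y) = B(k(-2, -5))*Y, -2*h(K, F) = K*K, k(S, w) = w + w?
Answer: -366/173 ≈ -2.1156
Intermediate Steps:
p(f, g) = 28 (p(f, g) = -7*(-4) = 28)
k(S, w) = 2*w
h(K, F) = -K²/2 (h(K, F) = -K*K/2 = -K²/2)
B(A) = 1 - A/2 (B(A) = (-½*1²)*(A - 2) = (-½*1)*(-2 + A) = -(-2 + A)/2 = 1 - A/2)
z(d, Y) = 6*Y (z(d, Y) = (1 - (-5))*Y = (1 - ½*(-10))*Y = (1 + 5)*Y = 6*Y)
R(q, U) = 5 - U*q (R(q, U) = 5 - q*U = 5 - U*q)
z(44, -61)/R(p(9, 6), -6) = (6*(-61))/(5 - 1*(-6)*28) = -366/(5 + 168) = -366/173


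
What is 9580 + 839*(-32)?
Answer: -17268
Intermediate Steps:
9580 + 839*(-32) = 9580 - 26848 = -17268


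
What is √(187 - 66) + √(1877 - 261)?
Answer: 11 + 4*√101 ≈ 51.200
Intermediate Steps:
√(187 - 66) + √(1877 - 261) = √121 + √1616 = 11 + 4*√101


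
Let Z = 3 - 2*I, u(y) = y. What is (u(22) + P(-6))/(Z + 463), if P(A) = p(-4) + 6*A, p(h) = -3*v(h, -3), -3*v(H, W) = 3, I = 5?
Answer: -11/456 ≈ -0.024123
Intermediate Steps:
v(H, W) = -1 (v(H, W) = -1/3*3 = -1)
Z = -7 (Z = 3 - 2*5 = 3 - 10 = -7)
p(h) = 3 (p(h) = -3*(-1) = 3)
P(A) = 3 + 6*A
(u(22) + P(-6))/(Z + 463) = (22 + (3 + 6*(-6)))/(-7 + 463) = (22 + (3 - 36))/456 = (22 - 33)*(1/456) = -11*1/456 = -11/456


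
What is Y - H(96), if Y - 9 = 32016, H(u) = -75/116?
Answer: 3714975/116 ≈ 32026.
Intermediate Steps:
H(u) = -75/116 (H(u) = -75*1/116 = -75/116)
Y = 32025 (Y = 9 + 32016 = 32025)
Y - H(96) = 32025 - 1*(-75/116) = 32025 + 75/116 = 3714975/116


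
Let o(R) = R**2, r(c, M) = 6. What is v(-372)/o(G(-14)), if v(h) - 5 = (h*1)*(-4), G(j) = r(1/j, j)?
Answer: 1493/36 ≈ 41.472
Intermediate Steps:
G(j) = 6
v(h) = 5 - 4*h (v(h) = 5 + (h*1)*(-4) = 5 + h*(-4) = 5 - 4*h)
v(-372)/o(G(-14)) = (5 - 4*(-372))/(6**2) = (5 + 1488)/36 = 1493*(1/36) = 1493/36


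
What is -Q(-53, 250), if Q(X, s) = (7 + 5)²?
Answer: -144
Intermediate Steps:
Q(X, s) = 144 (Q(X, s) = 12² = 144)
-Q(-53, 250) = -1*144 = -144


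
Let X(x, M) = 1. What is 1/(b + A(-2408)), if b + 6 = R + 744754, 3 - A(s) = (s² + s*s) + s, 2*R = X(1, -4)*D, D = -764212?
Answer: -1/11231875 ≈ -8.9032e-8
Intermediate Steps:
R = -382106 (R = (1*(-764212))/2 = (½)*(-764212) = -382106)
A(s) = 3 - s - 2*s² (A(s) = 3 - ((s² + s*s) + s) = 3 - ((s² + s²) + s) = 3 - (2*s² + s) = 3 - (s + 2*s²) = 3 + (-s - 2*s²) = 3 - s - 2*s²)
b = 362642 (b = -6 + (-382106 + 744754) = -6 + 362648 = 362642)
1/(b + A(-2408)) = 1/(362642 + (3 - 1*(-2408) - 2*(-2408)²)) = 1/(362642 + (3 + 2408 - 2*5798464)) = 1/(362642 + (3 + 2408 - 11596928)) = 1/(362642 - 11594517) = 1/(-11231875) = -1/11231875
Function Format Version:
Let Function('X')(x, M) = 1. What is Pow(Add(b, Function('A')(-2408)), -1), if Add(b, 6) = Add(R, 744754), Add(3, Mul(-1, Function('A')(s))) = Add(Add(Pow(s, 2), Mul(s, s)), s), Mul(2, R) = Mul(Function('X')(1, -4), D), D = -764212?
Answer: Rational(-1, 11231875) ≈ -8.9032e-8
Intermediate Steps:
R = -382106 (R = Mul(Rational(1, 2), Mul(1, -764212)) = Mul(Rational(1, 2), -764212) = -382106)
Function('A')(s) = Add(3, Mul(-1, s), Mul(-2, Pow(s, 2))) (Function('A')(s) = Add(3, Mul(-1, Add(Add(Pow(s, 2), Mul(s, s)), s))) = Add(3, Mul(-1, Add(Add(Pow(s, 2), Pow(s, 2)), s))) = Add(3, Mul(-1, Add(Mul(2, Pow(s, 2)), s))) = Add(3, Mul(-1, Add(s, Mul(2, Pow(s, 2))))) = Add(3, Add(Mul(-1, s), Mul(-2, Pow(s, 2)))) = Add(3, Mul(-1, s), Mul(-2, Pow(s, 2))))
b = 362642 (b = Add(-6, Add(-382106, 744754)) = Add(-6, 362648) = 362642)
Pow(Add(b, Function('A')(-2408)), -1) = Pow(Add(362642, Add(3, Mul(-1, -2408), Mul(-2, Pow(-2408, 2)))), -1) = Pow(Add(362642, Add(3, 2408, Mul(-2, 5798464))), -1) = Pow(Add(362642, Add(3, 2408, -11596928)), -1) = Pow(Add(362642, -11594517), -1) = Pow(-11231875, -1) = Rational(-1, 11231875)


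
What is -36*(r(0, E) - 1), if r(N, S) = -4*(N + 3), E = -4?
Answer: 468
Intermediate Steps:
r(N, S) = -12 - 4*N (r(N, S) = -4*(3 + N) = -12 - 4*N)
-36*(r(0, E) - 1) = -36*((-12 - 4*0) - 1) = -36*((-12 + 0) - 1) = -36*(-12 - 1) = -36*(-13) = 468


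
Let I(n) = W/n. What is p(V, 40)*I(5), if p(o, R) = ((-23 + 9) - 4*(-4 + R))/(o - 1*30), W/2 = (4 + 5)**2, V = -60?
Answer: 1422/25 ≈ 56.880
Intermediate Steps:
W = 162 (W = 2*(4 + 5)**2 = 2*9**2 = 2*81 = 162)
I(n) = 162/n
p(o, R) = (2 - 4*R)/(-30 + o) (p(o, R) = (-14 + (16 - 4*R))/(o - 30) = (2 - 4*R)/(-30 + o))
p(V, 40)*I(5) = (2*(1 - 2*40)/(-30 - 60))*(162/5) = (2*(1 - 80)/(-90))*(162*(1/5)) = (2*(-1/90)*(-79))*(162/5) = (79/45)*(162/5) = 1422/25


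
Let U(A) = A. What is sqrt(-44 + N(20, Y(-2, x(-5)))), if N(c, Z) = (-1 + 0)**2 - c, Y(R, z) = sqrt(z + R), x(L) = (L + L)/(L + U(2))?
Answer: 3*I*sqrt(7) ≈ 7.9373*I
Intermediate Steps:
x(L) = 2*L/(2 + L) (x(L) = (L + L)/(L + 2) = (2*L)/(2 + L) = 2*L/(2 + L))
Y(R, z) = sqrt(R + z)
N(c, Z) = 1 - c (N(c, Z) = (-1)**2 - c = 1 - c)
sqrt(-44 + N(20, Y(-2, x(-5)))) = sqrt(-44 + (1 - 1*20)) = sqrt(-44 + (1 - 20)) = sqrt(-44 - 19) = sqrt(-63) = 3*I*sqrt(7)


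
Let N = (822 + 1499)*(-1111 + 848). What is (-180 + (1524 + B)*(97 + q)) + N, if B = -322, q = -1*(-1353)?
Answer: 1132297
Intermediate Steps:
q = 1353
N = -610423 (N = 2321*(-263) = -610423)
(-180 + (1524 + B)*(97 + q)) + N = (-180 + (1524 - 322)*(97 + 1353)) - 610423 = (-180 + 1202*1450) - 610423 = (-180 + 1742900) - 610423 = 1742720 - 610423 = 1132297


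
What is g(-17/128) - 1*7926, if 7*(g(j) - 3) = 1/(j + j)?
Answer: -942901/119 ≈ -7923.5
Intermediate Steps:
g(j) = 3 + 1/(14*j) (g(j) = 3 + 1/(7*(j + j)) = 3 + 1/(7*((2*j))) = 3 + (1/(2*j))/7 = 3 + 1/(14*j))
g(-17/128) - 1*7926 = (3 + 1/(14*((-17/128)))) - 1*7926 = (3 + 1/(14*((-17*1/128)))) - 7926 = (3 + 1/(14*(-17/128))) - 7926 = (3 + (1/14)*(-128/17)) - 7926 = (3 - 64/119) - 7926 = 293/119 - 7926 = -942901/119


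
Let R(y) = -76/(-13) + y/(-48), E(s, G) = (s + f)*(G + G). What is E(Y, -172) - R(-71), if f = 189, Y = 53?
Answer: -51951323/624 ≈ -83255.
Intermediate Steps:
E(s, G) = 2*G*(189 + s) (E(s, G) = (s + 189)*(G + G) = (189 + s)*(2*G) = 2*G*(189 + s))
R(y) = 76/13 - y/48 (R(y) = -76*(-1/13) + y*(-1/48) = 76/13 - y/48)
E(Y, -172) - R(-71) = 2*(-172)*(189 + 53) - (76/13 - 1/48*(-71)) = 2*(-172)*242 - (76/13 + 71/48) = -83248 - 1*4571/624 = -83248 - 4571/624 = -51951323/624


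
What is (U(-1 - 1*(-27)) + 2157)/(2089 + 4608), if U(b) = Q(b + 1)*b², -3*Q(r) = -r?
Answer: 8241/6697 ≈ 1.2306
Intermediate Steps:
Q(r) = r/3 (Q(r) = -(-1)*r/3 = r/3)
U(b) = b²*(⅓ + b/3) (U(b) = ((b + 1)/3)*b² = ((1 + b)/3)*b² = (⅓ + b/3)*b² = b²*(⅓ + b/3))
(U(-1 - 1*(-27)) + 2157)/(2089 + 4608) = ((-1 - 1*(-27))²*(1 + (-1 - 1*(-27)))/3 + 2157)/(2089 + 4608) = ((-1 + 27)²*(1 + (-1 + 27))/3 + 2157)/6697 = ((⅓)*26²*(1 + 26) + 2157)*(1/6697) = ((⅓)*676*27 + 2157)*(1/6697) = (6084 + 2157)*(1/6697) = 8241*(1/6697) = 8241/6697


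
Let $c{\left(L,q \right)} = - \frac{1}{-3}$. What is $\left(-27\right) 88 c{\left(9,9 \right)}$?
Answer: $-792$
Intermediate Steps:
$c{\left(L,q \right)} = \frac{1}{3}$ ($c{\left(L,q \right)} = \left(-1\right) \left(- \frac{1}{3}\right) = \frac{1}{3}$)
$\left(-27\right) 88 c{\left(9,9 \right)} = \left(-27\right) 88 \cdot \frac{1}{3} = \left(-2376\right) \frac{1}{3} = -792$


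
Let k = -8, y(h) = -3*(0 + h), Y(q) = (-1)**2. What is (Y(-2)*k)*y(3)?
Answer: 72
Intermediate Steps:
Y(q) = 1
y(h) = -3*h
(Y(-2)*k)*y(3) = (1*(-8))*(-3*3) = -8*(-9) = 72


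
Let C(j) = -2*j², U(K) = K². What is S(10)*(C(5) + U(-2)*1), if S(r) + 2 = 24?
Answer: -1012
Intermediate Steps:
S(r) = 22 (S(r) = -2 + 24 = 22)
S(10)*(C(5) + U(-2)*1) = 22*(-2*5² + (-2)²*1) = 22*(-2*25 + 4*1) = 22*(-50 + 4) = 22*(-46) = -1012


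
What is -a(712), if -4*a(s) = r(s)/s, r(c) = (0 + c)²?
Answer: 178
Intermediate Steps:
r(c) = c²
a(s) = -s/4 (a(s) = -s²/(4*s) = -s/4)
-a(712) = -(-1)*712/4 = -1*(-178) = 178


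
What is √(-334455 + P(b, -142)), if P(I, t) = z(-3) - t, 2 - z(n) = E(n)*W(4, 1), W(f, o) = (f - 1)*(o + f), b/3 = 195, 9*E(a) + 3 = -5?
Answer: I*√3008679/3 ≈ 578.18*I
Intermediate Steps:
E(a) = -8/9 (E(a) = -⅓ + (⅑)*(-5) = -⅓ - 5/9 = -8/9)
b = 585 (b = 3*195 = 585)
W(f, o) = (-1 + f)*(f + o)
z(n) = 46/3 (z(n) = 2 - (-8)*(4² - 1*4 - 1*1 + 4*1)/9 = 2 - (-8)*(16 - 4 - 1 + 4)/9 = 2 - (-8)*15/9 = 2 - 1*(-40/3) = 2 + 40/3 = 46/3)
P(I, t) = 46/3 - t
√(-334455 + P(b, -142)) = √(-334455 + (46/3 - 1*(-142))) = √(-334455 + (46/3 + 142)) = √(-334455 + 472/3) = √(-1002893/3) = I*√3008679/3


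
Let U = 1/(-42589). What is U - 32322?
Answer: -1376561659/42589 ≈ -32322.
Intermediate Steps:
U = -1/42589 ≈ -2.3480e-5
U - 32322 = -1/42589 - 32322 = -1376561659/42589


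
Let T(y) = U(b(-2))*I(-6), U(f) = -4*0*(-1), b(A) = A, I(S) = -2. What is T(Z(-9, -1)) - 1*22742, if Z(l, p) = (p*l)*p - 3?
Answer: -22742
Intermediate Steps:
Z(l, p) = -3 + l*p² (Z(l, p) = (l*p)*p - 3 = l*p² - 3 = -3 + l*p²)
U(f) = 0 (U(f) = 0*(-1) = 0)
T(y) = 0 (T(y) = 0*(-2) = 0)
T(Z(-9, -1)) - 1*22742 = 0 - 1*22742 = 0 - 22742 = -22742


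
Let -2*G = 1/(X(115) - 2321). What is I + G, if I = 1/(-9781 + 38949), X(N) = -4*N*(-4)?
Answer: 15065/14029808 ≈ 0.0010738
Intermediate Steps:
X(N) = 16*N
G = 1/962 (G = -1/(2*(16*115 - 2321)) = -1/(2*(1840 - 2321)) = -1/2/(-481) = -1/2*(-1/481) = 1/962 ≈ 0.0010395)
I = 1/29168 ≈ 3.4284e-5
I + G = 1/29168 + 1/962 = 15065/14029808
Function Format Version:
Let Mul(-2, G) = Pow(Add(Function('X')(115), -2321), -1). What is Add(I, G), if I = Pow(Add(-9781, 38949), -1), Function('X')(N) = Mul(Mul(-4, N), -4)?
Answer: Rational(15065, 14029808) ≈ 0.0010738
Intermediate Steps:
Function('X')(N) = Mul(16, N)
G = Rational(1, 962) (G = Mul(Rational(-1, 2), Pow(Add(Mul(16, 115), -2321), -1)) = Mul(Rational(-1, 2), Pow(Add(1840, -2321), -1)) = Mul(Rational(-1, 2), Pow(-481, -1)) = Mul(Rational(-1, 2), Rational(-1, 481)) = Rational(1, 962) ≈ 0.0010395)
I = Rational(1, 29168) (I = Pow(29168, -1) = Rational(1, 29168) ≈ 3.4284e-5)
Add(I, G) = Add(Rational(1, 29168), Rational(1, 962)) = Rational(15065, 14029808)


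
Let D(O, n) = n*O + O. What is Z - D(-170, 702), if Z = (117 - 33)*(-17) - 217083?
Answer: -99001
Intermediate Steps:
D(O, n) = O + O*n (D(O, n) = O*n + O = O + O*n)
Z = -218511 (Z = 84*(-17) - 217083 = -1428 - 217083 = -218511)
Z - D(-170, 702) = -218511 - (-170)*(1 + 702) = -218511 - (-170)*703 = -218511 - 1*(-119510) = -218511 + 119510 = -99001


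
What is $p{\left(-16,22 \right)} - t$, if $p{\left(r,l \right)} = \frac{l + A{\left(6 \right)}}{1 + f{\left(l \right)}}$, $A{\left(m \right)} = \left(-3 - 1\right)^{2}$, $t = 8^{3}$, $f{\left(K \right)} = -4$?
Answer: $- \frac{1574}{3} \approx -524.67$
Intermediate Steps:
$t = 512$
$A{\left(m \right)} = 16$ ($A{\left(m \right)} = \left(-4\right)^{2} = 16$)
$p{\left(r,l \right)} = - \frac{16}{3} - \frac{l}{3}$ ($p{\left(r,l \right)} = \frac{l + 16}{1 - 4} = \frac{16 + l}{-3} = \left(16 + l\right) \left(- \frac{1}{3}\right) = - \frac{16}{3} - \frac{l}{3}$)
$p{\left(-16,22 \right)} - t = \left(- \frac{16}{3} - \frac{22}{3}\right) - 512 = - \frac{38}{3} - 512 = - \frac{1574}{3}$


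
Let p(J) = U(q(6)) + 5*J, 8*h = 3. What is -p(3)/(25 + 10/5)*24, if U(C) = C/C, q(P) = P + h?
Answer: -128/9 ≈ -14.222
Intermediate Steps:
h = 3/8 (h = (⅛)*3 = 3/8 ≈ 0.37500)
q(P) = 3/8 + P (q(P) = P + 3/8 = 3/8 + P)
U(C) = 1
p(J) = 1 + 5*J
-p(3)/(25 + 10/5)*24 = -(1 + 5*3)/(25 + 10/5)*24 = -(1 + 15)/(25 + 10*(⅕))*24 = -16/(25 + 2)*24 = -16/27*24 = -16*(1/27)*24 = -16*24/27 = -1*128/9 = -128/9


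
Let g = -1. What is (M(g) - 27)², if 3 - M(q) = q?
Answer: 529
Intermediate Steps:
M(q) = 3 - q
(M(g) - 27)² = ((3 - 1*(-1)) - 27)² = ((3 + 1) - 27)² = (4 - 27)² = (-23)² = 529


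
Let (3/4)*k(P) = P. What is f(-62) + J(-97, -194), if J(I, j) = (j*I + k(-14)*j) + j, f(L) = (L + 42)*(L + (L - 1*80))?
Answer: 78976/3 ≈ 26325.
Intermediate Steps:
k(P) = 4*P/3
f(L) = (-80 + 2*L)*(42 + L) (f(L) = (42 + L)*(L + (L - 80)) = (42 + L)*(L + (-80 + L)) = (42 + L)*(-80 + 2*L) = (-80 + 2*L)*(42 + L))
J(I, j) = -53*j/3 + I*j (J(I, j) = (j*I + ((4/3)*(-14))*j) + j = (I*j - 56*j/3) + j = (-56*j/3 + I*j) + j = -53*j/3 + I*j)
f(-62) + J(-97, -194) = (-3360 + 2*(-62)**2 + 4*(-62)) + (1/3)*(-194)*(-53 + 3*(-97)) = (-3360 + 2*3844 - 248) + (1/3)*(-194)*(-53 - 291) = (-3360 + 7688 - 248) + (1/3)*(-194)*(-344) = 4080 + 66736/3 = 78976/3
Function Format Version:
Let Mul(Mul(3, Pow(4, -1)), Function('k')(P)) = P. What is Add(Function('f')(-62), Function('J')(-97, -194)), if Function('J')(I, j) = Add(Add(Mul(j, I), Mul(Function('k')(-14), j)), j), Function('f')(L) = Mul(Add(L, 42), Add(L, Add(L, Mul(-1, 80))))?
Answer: Rational(78976, 3) ≈ 26325.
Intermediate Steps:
Function('k')(P) = Mul(Rational(4, 3), P)
Function('f')(L) = Mul(Add(-80, Mul(2, L)), Add(42, L)) (Function('f')(L) = Mul(Add(42, L), Add(L, Add(L, -80))) = Mul(Add(42, L), Add(L, Add(-80, L))) = Mul(Add(42, L), Add(-80, Mul(2, L))) = Mul(Add(-80, Mul(2, L)), Add(42, L)))
Function('J')(I, j) = Add(Mul(Rational(-53, 3), j), Mul(I, j)) (Function('J')(I, j) = Add(Add(Mul(j, I), Mul(Mul(Rational(4, 3), -14), j)), j) = Add(Add(Mul(I, j), Mul(Rational(-56, 3), j)), j) = Add(Add(Mul(Rational(-56, 3), j), Mul(I, j)), j) = Add(Mul(Rational(-53, 3), j), Mul(I, j)))
Add(Function('f')(-62), Function('J')(-97, -194)) = Add(Add(-3360, Mul(2, Pow(-62, 2)), Mul(4, -62)), Mul(Rational(1, 3), -194, Add(-53, Mul(3, -97)))) = Add(Add(-3360, Mul(2, 3844), -248), Mul(Rational(1, 3), -194, Add(-53, -291))) = Add(Add(-3360, 7688, -248), Mul(Rational(1, 3), -194, -344)) = Add(4080, Rational(66736, 3)) = Rational(78976, 3)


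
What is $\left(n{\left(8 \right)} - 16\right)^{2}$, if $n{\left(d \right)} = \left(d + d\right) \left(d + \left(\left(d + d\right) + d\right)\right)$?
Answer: $246016$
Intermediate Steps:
$n{\left(d \right)} = 8 d^{2}$ ($n{\left(d \right)} = 2 d \left(d + \left(2 d + d\right)\right) = 2 d \left(d + 3 d\right) = 2 d 4 d = 8 d^{2}$)
$\left(n{\left(8 \right)} - 16\right)^{2} = \left(8 \cdot 8^{2} - 16\right)^{2} = \left(8 \cdot 64 - 16\right)^{2} = \left(512 - 16\right)^{2} = 496^{2} = 246016$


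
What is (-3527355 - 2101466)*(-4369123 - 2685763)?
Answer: 39710690469406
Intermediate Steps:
(-3527355 - 2101466)*(-4369123 - 2685763) = -5628821*(-7054886) = 39710690469406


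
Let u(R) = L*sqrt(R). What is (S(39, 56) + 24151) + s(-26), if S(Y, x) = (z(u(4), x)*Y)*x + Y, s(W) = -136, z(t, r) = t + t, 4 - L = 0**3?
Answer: 58998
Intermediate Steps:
L = 4 (L = 4 - 1*0**3 = 4 - 1*0 = 4 + 0 = 4)
u(R) = 4*sqrt(R)
z(t, r) = 2*t
S(Y, x) = Y + 16*Y*x (S(Y, x) = ((2*(4*sqrt(4)))*Y)*x + Y = ((2*(4*2))*Y)*x + Y = ((2*8)*Y)*x + Y = (16*Y)*x + Y = 16*Y*x + Y = Y + 16*Y*x)
(S(39, 56) + 24151) + s(-26) = (39*(1 + 16*56) + 24151) - 136 = (39*(1 + 896) + 24151) - 136 = (39*897 + 24151) - 136 = (34983 + 24151) - 136 = 59134 - 136 = 58998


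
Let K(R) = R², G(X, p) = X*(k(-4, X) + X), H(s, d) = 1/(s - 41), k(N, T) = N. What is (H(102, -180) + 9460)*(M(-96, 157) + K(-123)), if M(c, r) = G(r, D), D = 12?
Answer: 22591938150/61 ≈ 3.7036e+8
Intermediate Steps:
H(s, d) = 1/(-41 + s)
G(X, p) = X*(-4 + X)
M(c, r) = r*(-4 + r)
(H(102, -180) + 9460)*(M(-96, 157) + K(-123)) = (1/(-41 + 102) + 9460)*(157*(-4 + 157) + (-123)²) = (1/61 + 9460)*(157*153 + 15129) = (1/61 + 9460)*(24021 + 15129) = (577061/61)*39150 = 22591938150/61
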